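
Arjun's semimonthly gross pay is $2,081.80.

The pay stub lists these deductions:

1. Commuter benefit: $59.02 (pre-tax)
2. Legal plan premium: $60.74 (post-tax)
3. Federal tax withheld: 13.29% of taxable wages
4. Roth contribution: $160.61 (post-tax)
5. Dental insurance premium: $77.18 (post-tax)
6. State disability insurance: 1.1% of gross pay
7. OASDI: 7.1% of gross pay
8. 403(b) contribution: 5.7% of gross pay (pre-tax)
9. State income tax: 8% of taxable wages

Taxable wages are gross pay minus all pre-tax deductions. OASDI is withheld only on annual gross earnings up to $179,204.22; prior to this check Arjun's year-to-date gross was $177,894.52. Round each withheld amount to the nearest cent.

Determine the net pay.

$1,084.31

Commuter benefit: $59.02
403(b) contribution: $2,081.80 × 0.057 = $118.66
Pre-tax total = $59.02 + $118.66 = $177.68
Taxable wages = $2,081.80 − $177.68 = $1,904.12
State income tax: $1,904.12 × 0.08 = $152.33
Federal tax withheld: $1,904.12 × 0.1329 = $253.06
State disability insurance: $2,081.80 × 0.011 = $22.90
OASDI: only $179,204.22 − $177,894.52 = $1,309.70 of this check is subject → $1,309.70 × 0.071 = $92.99
Roth contribution: $160.61
Dental insurance premium: $77.18
Legal plan premium: $60.74
Total deductions = $59.02 + $118.66 + $152.33 + $253.06 + $22.90 + $92.99 + $160.61 + $77.18 + $60.74 = $997.49
Net pay = $2,081.80 − $997.49 = $1,084.31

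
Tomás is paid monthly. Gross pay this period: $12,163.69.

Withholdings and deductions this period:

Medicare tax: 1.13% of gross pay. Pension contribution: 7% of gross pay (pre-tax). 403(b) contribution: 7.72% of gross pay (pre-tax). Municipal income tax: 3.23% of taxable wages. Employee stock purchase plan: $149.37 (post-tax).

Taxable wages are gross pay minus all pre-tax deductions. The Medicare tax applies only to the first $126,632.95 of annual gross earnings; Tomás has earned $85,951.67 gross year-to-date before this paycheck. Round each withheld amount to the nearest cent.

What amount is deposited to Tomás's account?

403(b) contribution: $12,163.69 × 0.0772 = $939.04
Pension contribution: $12,163.69 × 0.07 = $851.46
Pre-tax total = $939.04 + $851.46 = $1,790.50
Taxable wages = $12,163.69 − $1,790.50 = $10,373.19
Municipal income tax: $10,373.19 × 0.0323 = $335.05
Medicare tax: cap not yet reached, full $12,163.69 is subject → $12,163.69 × 0.0113 = $137.45
Employee stock purchase plan: $149.37
Total deductions = $939.04 + $851.46 + $335.05 + $137.45 + $149.37 = $2,412.37
Net pay = $12,163.69 − $2,412.37 = $9,751.32

$9,751.32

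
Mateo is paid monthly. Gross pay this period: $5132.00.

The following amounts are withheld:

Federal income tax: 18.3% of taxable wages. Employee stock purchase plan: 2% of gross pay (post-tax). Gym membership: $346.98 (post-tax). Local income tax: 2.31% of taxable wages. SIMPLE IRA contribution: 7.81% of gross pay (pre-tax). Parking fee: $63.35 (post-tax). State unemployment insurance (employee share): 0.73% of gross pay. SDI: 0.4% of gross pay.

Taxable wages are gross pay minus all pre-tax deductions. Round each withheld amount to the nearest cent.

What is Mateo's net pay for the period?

SIMPLE IRA contribution: $5132.00 × 0.0781 = $400.81
Taxable wages = $5132.00 − $400.81 = $4731.19
Federal income tax: $4731.19 × 0.183 = $865.81
Local income tax: $4731.19 × 0.0231 = $109.29
SDI: $5132.00 × 0.004 = $20.53
State unemployment insurance (employee share): $5132.00 × 0.0073 = $37.46
Employee stock purchase plan: $5132.00 × 0.02 = $102.64
Gym membership: $346.98
Parking fee: $63.35
Total deductions = $400.81 + $865.81 + $109.29 + $20.53 + $37.46 + $102.64 + $346.98 + $63.35 = $1946.87
Net pay = $5132.00 − $1946.87 = $3185.13

$3185.13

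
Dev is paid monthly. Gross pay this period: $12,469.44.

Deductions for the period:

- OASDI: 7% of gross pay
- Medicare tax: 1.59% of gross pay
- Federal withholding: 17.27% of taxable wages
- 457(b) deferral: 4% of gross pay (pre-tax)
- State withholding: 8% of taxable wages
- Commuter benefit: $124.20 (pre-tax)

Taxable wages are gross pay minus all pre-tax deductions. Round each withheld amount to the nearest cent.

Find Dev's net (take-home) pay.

$7,781.74

457(b) deferral: $12,469.44 × 0.04 = $498.78
Commuter benefit: $124.20
Pre-tax total = $498.78 + $124.20 = $622.98
Taxable wages = $12,469.44 − $622.98 = $11,846.46
State withholding: $11,846.46 × 0.08 = $947.72
Federal withholding: $11,846.46 × 0.1727 = $2,045.88
Medicare tax: $12,469.44 × 0.0159 = $198.26
OASDI: $12,469.44 × 0.07 = $872.86
Total deductions = $498.78 + $124.20 + $947.72 + $2,045.88 + $198.26 + $872.86 = $4,687.70
Net pay = $12,469.44 − $4,687.70 = $7,781.74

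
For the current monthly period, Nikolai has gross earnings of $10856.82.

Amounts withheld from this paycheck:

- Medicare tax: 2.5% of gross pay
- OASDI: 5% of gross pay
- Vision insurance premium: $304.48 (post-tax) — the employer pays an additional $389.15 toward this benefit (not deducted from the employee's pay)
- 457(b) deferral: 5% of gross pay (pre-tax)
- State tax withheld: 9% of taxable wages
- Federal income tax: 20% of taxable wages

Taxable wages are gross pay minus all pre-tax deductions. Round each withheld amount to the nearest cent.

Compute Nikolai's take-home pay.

$6204.18

457(b) deferral: $10856.82 × 0.05 = $542.84
Taxable wages = $10856.82 − $542.84 = $10313.98
State tax withheld: $10313.98 × 0.09 = $928.26
Federal income tax: $10313.98 × 0.2 = $2062.80
Medicare tax: $10856.82 × 0.025 = $271.42
OASDI: $10856.82 × 0.05 = $542.84
Vision insurance premium: $304.48
(Employer's $389.15 toward vision insurance premium is not withheld from the employee.)
Total deductions = $542.84 + $928.26 + $2062.80 + $271.42 + $542.84 + $304.48 = $4652.64
Net pay = $10856.82 − $4652.64 = $6204.18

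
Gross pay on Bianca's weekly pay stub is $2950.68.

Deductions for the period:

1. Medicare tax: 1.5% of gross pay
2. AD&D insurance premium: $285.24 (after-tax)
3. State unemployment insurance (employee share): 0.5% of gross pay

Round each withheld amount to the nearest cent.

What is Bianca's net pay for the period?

State unemployment insurance (employee share): $2950.68 × 0.005 = $14.75
Medicare tax: $2950.68 × 0.015 = $44.26
AD&D insurance premium: $285.24
Total deductions = $14.75 + $44.26 + $285.24 = $344.25
Net pay = $2950.68 − $344.25 = $2606.43

$2606.43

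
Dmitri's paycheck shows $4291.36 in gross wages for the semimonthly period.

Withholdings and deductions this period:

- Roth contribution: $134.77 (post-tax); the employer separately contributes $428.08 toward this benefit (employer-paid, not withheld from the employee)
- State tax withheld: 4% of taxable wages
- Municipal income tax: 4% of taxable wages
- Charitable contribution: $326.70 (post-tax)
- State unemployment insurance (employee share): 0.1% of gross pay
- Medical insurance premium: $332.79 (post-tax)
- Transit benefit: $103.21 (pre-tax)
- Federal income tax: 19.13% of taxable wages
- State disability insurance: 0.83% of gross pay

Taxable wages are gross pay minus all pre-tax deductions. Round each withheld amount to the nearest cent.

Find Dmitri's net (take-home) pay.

Transit benefit: $103.21
Taxable wages = $4291.36 − $103.21 = $4188.15
Federal income tax: $4188.15 × 0.1913 = $801.19
State tax withheld: $4188.15 × 0.04 = $167.53
Municipal income tax: $4188.15 × 0.04 = $167.53
State unemployment insurance (employee share): $4291.36 × 0.001 = $4.29
State disability insurance: $4291.36 × 0.0083 = $35.62
Medical insurance premium: $332.79
Roth contribution: $134.77
Charitable contribution: $326.70
(Employer's $428.08 toward Roth contribution is not withheld from the employee.)
Total deductions = $103.21 + $801.19 + $167.53 + $167.53 + $4.29 + $35.62 + $332.79 + $134.77 + $326.70 = $2073.63
Net pay = $4291.36 − $2073.63 = $2217.73

$2217.73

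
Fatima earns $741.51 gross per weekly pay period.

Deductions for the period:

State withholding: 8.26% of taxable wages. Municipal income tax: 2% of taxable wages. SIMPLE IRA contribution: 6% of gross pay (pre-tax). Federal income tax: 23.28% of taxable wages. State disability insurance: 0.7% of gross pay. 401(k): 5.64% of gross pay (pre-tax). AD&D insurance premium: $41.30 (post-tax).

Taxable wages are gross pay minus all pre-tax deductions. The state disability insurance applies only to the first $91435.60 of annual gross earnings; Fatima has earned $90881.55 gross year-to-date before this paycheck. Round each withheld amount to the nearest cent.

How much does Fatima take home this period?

SIMPLE IRA contribution: $741.51 × 0.06 = $44.49
401(k): $741.51 × 0.0564 = $41.82
Pre-tax total = $44.49 + $41.82 = $86.31
Taxable wages = $741.51 − $86.31 = $655.20
Municipal income tax: $655.20 × 0.02 = $13.10
State withholding: $655.20 × 0.0826 = $54.12
Federal income tax: $655.20 × 0.2328 = $152.53
State disability insurance: only $91435.60 − $90881.55 = $554.05 of this check is subject → $554.05 × 0.007 = $3.88
AD&D insurance premium: $41.30
Total deductions = $44.49 + $41.82 + $13.10 + $54.12 + $152.53 + $3.88 + $41.30 = $351.24
Net pay = $741.51 − $351.24 = $390.27

$390.27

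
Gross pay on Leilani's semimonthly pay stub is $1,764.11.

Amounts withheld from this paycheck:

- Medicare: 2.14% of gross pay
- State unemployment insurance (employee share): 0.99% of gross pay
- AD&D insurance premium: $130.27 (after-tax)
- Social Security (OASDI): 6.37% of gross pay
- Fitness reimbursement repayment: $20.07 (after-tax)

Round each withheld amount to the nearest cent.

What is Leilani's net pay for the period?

Medicare: $1,764.11 × 0.0214 = $37.75
Social Security (OASDI): $1,764.11 × 0.0637 = $112.37
State unemployment insurance (employee share): $1,764.11 × 0.0099 = $17.46
Fitness reimbursement repayment: $20.07
AD&D insurance premium: $130.27
Total deductions = $37.75 + $112.37 + $17.46 + $20.07 + $130.27 = $317.92
Net pay = $1,764.11 − $317.92 = $1,446.19

$1,446.19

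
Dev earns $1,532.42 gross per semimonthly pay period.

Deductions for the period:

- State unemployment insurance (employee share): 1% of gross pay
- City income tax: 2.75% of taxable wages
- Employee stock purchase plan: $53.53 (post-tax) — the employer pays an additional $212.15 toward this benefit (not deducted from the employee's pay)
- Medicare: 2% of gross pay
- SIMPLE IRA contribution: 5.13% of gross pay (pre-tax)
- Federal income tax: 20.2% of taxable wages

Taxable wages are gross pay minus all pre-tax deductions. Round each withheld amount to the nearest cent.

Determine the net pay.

SIMPLE IRA contribution: $1,532.42 × 0.0513 = $78.61
Taxable wages = $1,532.42 − $78.61 = $1,453.81
Federal income tax: $1,453.81 × 0.202 = $293.67
City income tax: $1,453.81 × 0.0275 = $39.98
State unemployment insurance (employee share): $1,532.42 × 0.01 = $15.32
Medicare: $1,532.42 × 0.02 = $30.65
Employee stock purchase plan: $53.53
(Employer's $212.15 toward employee stock purchase plan is not withheld from the employee.)
Total deductions = $78.61 + $293.67 + $39.98 + $15.32 + $30.65 + $53.53 = $511.76
Net pay = $1,532.42 − $511.76 = $1,020.66

$1,020.66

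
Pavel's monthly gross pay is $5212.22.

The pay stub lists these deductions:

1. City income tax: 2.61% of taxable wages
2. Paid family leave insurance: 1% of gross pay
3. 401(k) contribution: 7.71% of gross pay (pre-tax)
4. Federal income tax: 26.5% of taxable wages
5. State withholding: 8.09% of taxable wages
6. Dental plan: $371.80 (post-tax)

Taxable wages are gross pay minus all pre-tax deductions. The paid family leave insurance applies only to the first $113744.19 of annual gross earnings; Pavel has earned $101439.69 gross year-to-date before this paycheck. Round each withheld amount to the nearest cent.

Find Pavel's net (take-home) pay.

$2596.98

401(k) contribution: $5212.22 × 0.0771 = $401.86
Taxable wages = $5212.22 − $401.86 = $4810.36
State withholding: $4810.36 × 0.0809 = $389.16
Federal income tax: $4810.36 × 0.265 = $1274.75
City income tax: $4810.36 × 0.0261 = $125.55
Paid family leave insurance: cap not yet reached, full $5212.22 is subject → $5212.22 × 0.01 = $52.12
Dental plan: $371.80
Total deductions = $401.86 + $389.16 + $1274.75 + $125.55 + $52.12 + $371.80 = $2615.24
Net pay = $5212.22 − $2615.24 = $2596.98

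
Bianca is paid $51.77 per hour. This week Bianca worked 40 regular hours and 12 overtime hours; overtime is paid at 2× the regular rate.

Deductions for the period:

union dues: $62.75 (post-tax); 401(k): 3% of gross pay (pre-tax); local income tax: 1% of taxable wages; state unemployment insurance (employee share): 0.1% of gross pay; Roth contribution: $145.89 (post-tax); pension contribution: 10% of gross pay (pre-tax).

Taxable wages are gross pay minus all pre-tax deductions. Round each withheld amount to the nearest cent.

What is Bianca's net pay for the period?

$2641.77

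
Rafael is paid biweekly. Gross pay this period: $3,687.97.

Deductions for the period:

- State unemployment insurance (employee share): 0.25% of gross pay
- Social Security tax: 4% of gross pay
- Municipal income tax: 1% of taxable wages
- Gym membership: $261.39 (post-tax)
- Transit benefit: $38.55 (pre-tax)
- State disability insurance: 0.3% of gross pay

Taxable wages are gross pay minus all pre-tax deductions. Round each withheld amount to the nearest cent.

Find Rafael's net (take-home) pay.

$3,183.74

Transit benefit: $38.55
Taxable wages = $3,687.97 − $38.55 = $3,649.42
Municipal income tax: $3,649.42 × 0.01 = $36.49
Social Security tax: $3,687.97 × 0.04 = $147.52
State disability insurance: $3,687.97 × 0.003 = $11.06
State unemployment insurance (employee share): $3,687.97 × 0.0025 = $9.22
Gym membership: $261.39
Total deductions = $38.55 + $36.49 + $147.52 + $11.06 + $9.22 + $261.39 = $504.23
Net pay = $3,687.97 − $504.23 = $3,183.74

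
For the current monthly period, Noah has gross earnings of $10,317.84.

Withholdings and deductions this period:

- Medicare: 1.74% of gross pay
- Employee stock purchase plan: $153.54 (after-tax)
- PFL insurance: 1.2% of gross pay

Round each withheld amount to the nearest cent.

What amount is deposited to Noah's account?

PFL insurance: $10,317.84 × 0.012 = $123.81
Medicare: $10,317.84 × 0.0174 = $179.53
Employee stock purchase plan: $153.54
Total deductions = $123.81 + $179.53 + $153.54 = $456.88
Net pay = $10,317.84 − $456.88 = $9,860.96

$9,860.96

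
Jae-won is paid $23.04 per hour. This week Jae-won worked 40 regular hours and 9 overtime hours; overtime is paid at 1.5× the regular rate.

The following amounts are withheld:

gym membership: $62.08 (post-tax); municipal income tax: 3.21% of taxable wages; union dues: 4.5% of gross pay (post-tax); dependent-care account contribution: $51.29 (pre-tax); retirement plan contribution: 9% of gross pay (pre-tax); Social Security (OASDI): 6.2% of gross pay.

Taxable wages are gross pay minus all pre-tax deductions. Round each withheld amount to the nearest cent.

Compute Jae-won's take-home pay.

$842.08

Regular pay: 40 × $23.04 = $921.60
Overtime pay: 9 × $23.04 × 1.5 = $311.04
Gross pay = $921.60 + $311.04 = $1,232.64
Retirement plan contribution: $1,232.64 × 0.09 = $110.94
Dependent-care account contribution: $51.29
Pre-tax total = $110.94 + $51.29 = $162.23
Taxable wages = $1,232.64 − $162.23 = $1,070.41
Municipal income tax: $1,070.41 × 0.0321 = $34.36
Social Security (OASDI): $1,232.64 × 0.062 = $76.42
Union dues: $1,232.64 × 0.045 = $55.47
Gym membership: $62.08
Total deductions = $110.94 + $51.29 + $34.36 + $76.42 + $55.47 + $62.08 = $390.56
Net pay = $1,232.64 − $390.56 = $842.08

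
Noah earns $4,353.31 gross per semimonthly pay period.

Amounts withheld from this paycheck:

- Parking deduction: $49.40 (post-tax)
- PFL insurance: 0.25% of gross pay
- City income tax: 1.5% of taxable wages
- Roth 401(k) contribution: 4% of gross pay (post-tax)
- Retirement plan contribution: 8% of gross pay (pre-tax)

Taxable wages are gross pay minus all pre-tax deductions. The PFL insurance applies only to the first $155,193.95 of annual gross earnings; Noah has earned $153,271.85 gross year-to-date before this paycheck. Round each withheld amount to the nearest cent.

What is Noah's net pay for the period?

Retirement plan contribution: $4,353.31 × 0.08 = $348.26
Taxable wages = $4,353.31 − $348.26 = $4,005.05
City income tax: $4,005.05 × 0.015 = $60.08
PFL insurance: only $155,193.95 − $153,271.85 = $1,922.10 of this check is subject → $1,922.10 × 0.0025 = $4.81
Parking deduction: $49.40
Roth 401(k) contribution: $4,353.31 × 0.04 = $174.13
Total deductions = $348.26 + $60.08 + $4.81 + $49.40 + $174.13 = $636.68
Net pay = $4,353.31 − $636.68 = $3,716.63

$3,716.63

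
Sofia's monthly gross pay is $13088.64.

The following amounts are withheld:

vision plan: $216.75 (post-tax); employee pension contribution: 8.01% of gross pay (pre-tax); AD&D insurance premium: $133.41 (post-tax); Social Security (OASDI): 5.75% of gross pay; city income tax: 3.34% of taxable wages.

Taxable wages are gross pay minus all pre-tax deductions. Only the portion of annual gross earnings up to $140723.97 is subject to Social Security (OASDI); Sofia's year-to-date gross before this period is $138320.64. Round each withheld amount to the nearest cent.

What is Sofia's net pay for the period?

$11149.75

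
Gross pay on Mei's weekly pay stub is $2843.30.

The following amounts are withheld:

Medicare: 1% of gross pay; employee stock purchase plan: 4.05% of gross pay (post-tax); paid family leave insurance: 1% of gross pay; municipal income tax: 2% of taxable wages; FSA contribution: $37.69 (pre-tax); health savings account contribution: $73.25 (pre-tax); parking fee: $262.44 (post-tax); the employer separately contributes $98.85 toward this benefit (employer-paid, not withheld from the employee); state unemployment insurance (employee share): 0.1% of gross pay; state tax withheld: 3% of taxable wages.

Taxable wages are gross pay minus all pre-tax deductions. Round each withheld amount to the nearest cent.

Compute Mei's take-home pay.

Health savings account contribution: $73.25
FSA contribution: $37.69
Pre-tax total = $73.25 + $37.69 = $110.94
Taxable wages = $2843.30 − $110.94 = $2732.36
Municipal income tax: $2732.36 × 0.02 = $54.65
State tax withheld: $2732.36 × 0.03 = $81.97
Medicare: $2843.30 × 0.01 = $28.43
State unemployment insurance (employee share): $2843.30 × 0.001 = $2.84
Paid family leave insurance: $2843.30 × 0.01 = $28.43
Employee stock purchase plan: $2843.30 × 0.0405 = $115.15
Parking fee: $262.44
(Employer's $98.85 toward parking fee is not withheld from the employee.)
Total deductions = $73.25 + $37.69 + $54.65 + $81.97 + $28.43 + $2.84 + $28.43 + $115.15 + $262.44 = $684.85
Net pay = $2843.30 − $684.85 = $2158.45

$2158.45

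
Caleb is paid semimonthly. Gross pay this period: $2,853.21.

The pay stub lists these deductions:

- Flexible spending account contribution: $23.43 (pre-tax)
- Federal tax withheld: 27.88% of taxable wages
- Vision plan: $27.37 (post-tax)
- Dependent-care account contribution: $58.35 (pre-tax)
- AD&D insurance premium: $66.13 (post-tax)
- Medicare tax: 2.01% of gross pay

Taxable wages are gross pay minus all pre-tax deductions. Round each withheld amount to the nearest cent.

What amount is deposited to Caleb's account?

Dependent-care account contribution: $58.35
Flexible spending account contribution: $23.43
Pre-tax total = $58.35 + $23.43 = $81.78
Taxable wages = $2,853.21 − $81.78 = $2,771.43
Federal tax withheld: $2,771.43 × 0.2788 = $772.67
Medicare tax: $2,853.21 × 0.0201 = $57.35
AD&D insurance premium: $66.13
Vision plan: $27.37
Total deductions = $58.35 + $23.43 + $772.67 + $57.35 + $66.13 + $27.37 = $1,005.30
Net pay = $2,853.21 − $1,005.30 = $1,847.91

$1,847.91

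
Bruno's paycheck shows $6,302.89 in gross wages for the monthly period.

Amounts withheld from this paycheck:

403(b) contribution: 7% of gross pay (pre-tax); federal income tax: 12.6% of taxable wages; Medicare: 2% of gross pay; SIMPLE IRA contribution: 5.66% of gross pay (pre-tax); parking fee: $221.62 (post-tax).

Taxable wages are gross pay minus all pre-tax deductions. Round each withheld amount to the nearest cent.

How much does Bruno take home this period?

403(b) contribution: $6,302.89 × 0.07 = $441.20
SIMPLE IRA contribution: $6,302.89 × 0.0566 = $356.74
Pre-tax total = $441.20 + $356.74 = $797.94
Taxable wages = $6,302.89 − $797.94 = $5,504.95
Federal income tax: $5,504.95 × 0.126 = $693.62
Medicare: $6,302.89 × 0.02 = $126.06
Parking fee: $221.62
Total deductions = $441.20 + $356.74 + $693.62 + $126.06 + $221.62 = $1,839.24
Net pay = $6,302.89 − $1,839.24 = $4,463.65

$4,463.65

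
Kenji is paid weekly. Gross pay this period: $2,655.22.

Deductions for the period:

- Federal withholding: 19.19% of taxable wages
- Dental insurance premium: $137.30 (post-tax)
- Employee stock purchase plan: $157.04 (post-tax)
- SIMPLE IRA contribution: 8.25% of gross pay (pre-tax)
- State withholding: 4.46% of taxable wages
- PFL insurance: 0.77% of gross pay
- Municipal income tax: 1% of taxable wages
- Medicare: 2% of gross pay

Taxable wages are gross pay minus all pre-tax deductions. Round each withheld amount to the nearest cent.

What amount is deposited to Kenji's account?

SIMPLE IRA contribution: $2,655.22 × 0.0825 = $219.06
Taxable wages = $2,655.22 − $219.06 = $2,436.16
Federal withholding: $2,436.16 × 0.1919 = $467.50
State withholding: $2,436.16 × 0.0446 = $108.65
Municipal income tax: $2,436.16 × 0.01 = $24.36
Medicare: $2,655.22 × 0.02 = $53.10
PFL insurance: $2,655.22 × 0.0077 = $20.45
Employee stock purchase plan: $157.04
Dental insurance premium: $137.30
Total deductions = $219.06 + $467.50 + $108.65 + $24.36 + $53.10 + $20.45 + $157.04 + $137.30 = $1,187.46
Net pay = $2,655.22 − $1,187.46 = $1,467.76

$1,467.76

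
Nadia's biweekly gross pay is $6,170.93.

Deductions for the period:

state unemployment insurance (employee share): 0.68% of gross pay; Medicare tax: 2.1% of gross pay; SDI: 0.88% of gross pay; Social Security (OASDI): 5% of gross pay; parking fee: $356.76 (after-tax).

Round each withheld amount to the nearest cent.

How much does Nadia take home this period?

$5,279.77

Social Security (OASDI): $6,170.93 × 0.05 = $308.55
SDI: $6,170.93 × 0.0088 = $54.30
Medicare tax: $6,170.93 × 0.021 = $129.59
State unemployment insurance (employee share): $6,170.93 × 0.0068 = $41.96
Parking fee: $356.76
Total deductions = $308.55 + $54.30 + $129.59 + $41.96 + $356.76 = $891.16
Net pay = $6,170.93 − $891.16 = $5,279.77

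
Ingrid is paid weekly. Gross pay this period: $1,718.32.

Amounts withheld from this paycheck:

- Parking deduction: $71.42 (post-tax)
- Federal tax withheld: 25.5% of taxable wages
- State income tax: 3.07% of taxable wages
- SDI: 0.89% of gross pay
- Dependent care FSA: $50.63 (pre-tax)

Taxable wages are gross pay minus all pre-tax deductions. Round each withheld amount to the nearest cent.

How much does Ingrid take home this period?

Dependent care FSA: $50.63
Taxable wages = $1,718.32 − $50.63 = $1,667.69
State income tax: $1,667.69 × 0.0307 = $51.20
Federal tax withheld: $1,667.69 × 0.255 = $425.26
SDI: $1,718.32 × 0.0089 = $15.29
Parking deduction: $71.42
Total deductions = $50.63 + $51.20 + $425.26 + $15.29 + $71.42 = $613.80
Net pay = $1,718.32 − $613.80 = $1,104.52

$1,104.52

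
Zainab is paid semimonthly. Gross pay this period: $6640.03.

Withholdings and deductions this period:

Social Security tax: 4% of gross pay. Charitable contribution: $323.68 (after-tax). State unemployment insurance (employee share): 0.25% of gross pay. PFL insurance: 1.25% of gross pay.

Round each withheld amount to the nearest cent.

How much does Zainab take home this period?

PFL insurance: $6640.03 × 0.0125 = $83.00
Social Security tax: $6640.03 × 0.04 = $265.60
State unemployment insurance (employee share): $6640.03 × 0.0025 = $16.60
Charitable contribution: $323.68
Total deductions = $83.00 + $265.60 + $16.60 + $323.68 = $688.88
Net pay = $6640.03 − $688.88 = $5951.15

$5951.15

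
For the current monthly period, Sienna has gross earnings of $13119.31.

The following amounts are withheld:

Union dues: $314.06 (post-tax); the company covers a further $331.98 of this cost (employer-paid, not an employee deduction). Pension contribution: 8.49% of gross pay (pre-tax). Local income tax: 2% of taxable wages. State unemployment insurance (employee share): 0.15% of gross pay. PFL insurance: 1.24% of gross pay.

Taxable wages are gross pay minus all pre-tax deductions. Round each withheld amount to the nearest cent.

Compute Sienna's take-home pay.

$11268.95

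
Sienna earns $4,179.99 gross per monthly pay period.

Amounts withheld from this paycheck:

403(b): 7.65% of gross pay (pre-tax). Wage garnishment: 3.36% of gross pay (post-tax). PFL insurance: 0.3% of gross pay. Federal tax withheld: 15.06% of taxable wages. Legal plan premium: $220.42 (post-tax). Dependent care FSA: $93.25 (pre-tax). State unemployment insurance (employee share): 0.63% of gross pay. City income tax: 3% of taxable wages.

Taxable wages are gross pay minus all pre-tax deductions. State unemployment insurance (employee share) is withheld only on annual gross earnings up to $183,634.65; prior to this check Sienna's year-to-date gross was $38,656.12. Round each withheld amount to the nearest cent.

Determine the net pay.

Dependent care FSA: $93.25
403(b): $4,179.99 × 0.0765 = $319.77
Pre-tax total = $93.25 + $319.77 = $413.02
Taxable wages = $4,179.99 − $413.02 = $3,766.97
Federal tax withheld: $3,766.97 × 0.1506 = $567.31
City income tax: $3,766.97 × 0.03 = $113.01
PFL insurance: $4,179.99 × 0.003 = $12.54
State unemployment insurance (employee share): cap not yet reached, full $4,179.99 is subject → $4,179.99 × 0.0063 = $26.33
Wage garnishment: $4,179.99 × 0.0336 = $140.45
Legal plan premium: $220.42
Total deductions = $93.25 + $319.77 + $567.31 + $113.01 + $12.54 + $26.33 + $140.45 + $220.42 = $1,493.08
Net pay = $4,179.99 − $1,493.08 = $2,686.91

$2,686.91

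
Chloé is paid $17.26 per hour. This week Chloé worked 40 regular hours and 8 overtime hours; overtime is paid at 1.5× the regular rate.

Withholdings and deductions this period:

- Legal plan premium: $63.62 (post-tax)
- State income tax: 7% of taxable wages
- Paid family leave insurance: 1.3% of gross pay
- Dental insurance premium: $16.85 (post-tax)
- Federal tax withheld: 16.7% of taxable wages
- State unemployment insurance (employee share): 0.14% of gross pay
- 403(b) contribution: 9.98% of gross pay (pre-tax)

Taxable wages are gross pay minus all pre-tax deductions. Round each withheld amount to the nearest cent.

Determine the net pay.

Regular pay: 40 × $17.26 = $690.40
Overtime pay: 8 × $17.26 × 1.5 = $207.12
Gross pay = $690.40 + $207.12 = $897.52
403(b) contribution: $897.52 × 0.0998 = $89.57
Taxable wages = $897.52 − $89.57 = $807.95
State income tax: $807.95 × 0.07 = $56.56
Federal tax withheld: $807.95 × 0.167 = $134.93
Paid family leave insurance: $897.52 × 0.013 = $11.67
State unemployment insurance (employee share): $897.52 × 0.0014 = $1.26
Legal plan premium: $63.62
Dental insurance premium: $16.85
Total deductions = $89.57 + $56.56 + $134.93 + $11.67 + $1.26 + $63.62 + $16.85 = $374.46
Net pay = $897.52 − $374.46 = $523.06

$523.06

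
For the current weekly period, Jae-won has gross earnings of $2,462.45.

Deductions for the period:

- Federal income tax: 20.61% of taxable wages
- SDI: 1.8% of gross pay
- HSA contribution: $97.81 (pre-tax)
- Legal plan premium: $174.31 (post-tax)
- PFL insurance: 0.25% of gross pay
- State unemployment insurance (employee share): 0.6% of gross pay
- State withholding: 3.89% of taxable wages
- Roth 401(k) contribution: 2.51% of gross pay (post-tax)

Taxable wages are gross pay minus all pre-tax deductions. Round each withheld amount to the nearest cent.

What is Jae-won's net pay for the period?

HSA contribution: $97.81
Taxable wages = $2,462.45 − $97.81 = $2,364.64
State withholding: $2,364.64 × 0.0389 = $91.98
Federal income tax: $2,364.64 × 0.2061 = $487.35
SDI: $2,462.45 × 0.018 = $44.32
PFL insurance: $2,462.45 × 0.0025 = $6.16
State unemployment insurance (employee share): $2,462.45 × 0.006 = $14.77
Roth 401(k) contribution: $2,462.45 × 0.0251 = $61.81
Legal plan premium: $174.31
Total deductions = $97.81 + $91.98 + $487.35 + $44.32 + $6.16 + $14.77 + $61.81 + $174.31 = $978.51
Net pay = $2,462.45 − $978.51 = $1,483.94

$1,483.94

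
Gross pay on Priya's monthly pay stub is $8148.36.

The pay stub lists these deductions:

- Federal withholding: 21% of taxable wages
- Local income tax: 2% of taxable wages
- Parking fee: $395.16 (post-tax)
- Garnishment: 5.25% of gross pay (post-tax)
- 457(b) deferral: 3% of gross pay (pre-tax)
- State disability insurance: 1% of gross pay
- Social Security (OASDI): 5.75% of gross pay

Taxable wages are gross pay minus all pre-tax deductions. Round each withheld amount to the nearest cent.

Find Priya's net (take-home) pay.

$4713.05

457(b) deferral: $8148.36 × 0.03 = $244.45
Taxable wages = $8148.36 − $244.45 = $7903.91
Local income tax: $7903.91 × 0.02 = $158.08
Federal withholding: $7903.91 × 0.21 = $1659.82
State disability insurance: $8148.36 × 0.01 = $81.48
Social Security (OASDI): $8148.36 × 0.0575 = $468.53
Garnishment: $8148.36 × 0.0525 = $427.79
Parking fee: $395.16
Total deductions = $244.45 + $158.08 + $1659.82 + $81.48 + $468.53 + $427.79 + $395.16 = $3435.31
Net pay = $8148.36 − $3435.31 = $4713.05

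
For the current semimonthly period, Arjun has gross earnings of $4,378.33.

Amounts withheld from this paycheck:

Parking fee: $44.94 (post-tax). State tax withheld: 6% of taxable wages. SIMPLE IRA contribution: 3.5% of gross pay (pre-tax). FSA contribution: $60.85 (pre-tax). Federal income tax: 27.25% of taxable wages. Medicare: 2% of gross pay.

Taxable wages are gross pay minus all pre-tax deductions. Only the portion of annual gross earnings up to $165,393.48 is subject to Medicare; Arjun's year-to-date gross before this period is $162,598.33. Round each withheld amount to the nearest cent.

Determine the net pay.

FSA contribution: $60.85
SIMPLE IRA contribution: $4,378.33 × 0.035 = $153.24
Pre-tax total = $60.85 + $153.24 = $214.09
Taxable wages = $4,378.33 − $214.09 = $4,164.24
State tax withheld: $4,164.24 × 0.06 = $249.85
Federal income tax: $4,164.24 × 0.2725 = $1,134.76
Medicare: only $165,393.48 − $162,598.33 = $2,795.15 of this check is subject → $2,795.15 × 0.02 = $55.90
Parking fee: $44.94
Total deductions = $60.85 + $153.24 + $249.85 + $1,134.76 + $55.90 + $44.94 = $1,699.54
Net pay = $4,378.33 − $1,699.54 = $2,678.79

$2,678.79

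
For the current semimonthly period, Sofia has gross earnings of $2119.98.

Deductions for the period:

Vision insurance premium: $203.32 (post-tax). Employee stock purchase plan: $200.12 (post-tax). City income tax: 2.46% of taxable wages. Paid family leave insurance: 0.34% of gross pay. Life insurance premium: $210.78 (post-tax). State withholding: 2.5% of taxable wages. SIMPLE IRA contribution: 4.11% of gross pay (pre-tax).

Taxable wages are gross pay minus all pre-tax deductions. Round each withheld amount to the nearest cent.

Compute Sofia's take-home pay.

$1310.59

SIMPLE IRA contribution: $2119.98 × 0.0411 = $87.13
Taxable wages = $2119.98 − $87.13 = $2032.85
State withholding: $2032.85 × 0.025 = $50.82
City income tax: $2032.85 × 0.0246 = $50.01
Paid family leave insurance: $2119.98 × 0.0034 = $7.21
Vision insurance premium: $203.32
Life insurance premium: $210.78
Employee stock purchase plan: $200.12
Total deductions = $87.13 + $50.82 + $50.01 + $7.21 + $203.32 + $210.78 + $200.12 = $809.39
Net pay = $2119.98 − $809.39 = $1310.59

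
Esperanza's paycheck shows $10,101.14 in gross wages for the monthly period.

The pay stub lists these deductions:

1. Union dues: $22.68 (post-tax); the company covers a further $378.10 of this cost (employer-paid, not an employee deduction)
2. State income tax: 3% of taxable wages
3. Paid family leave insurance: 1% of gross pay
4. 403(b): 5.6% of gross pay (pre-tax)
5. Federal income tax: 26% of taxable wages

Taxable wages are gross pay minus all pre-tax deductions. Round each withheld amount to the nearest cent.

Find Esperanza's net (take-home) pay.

$6,646.51

403(b): $10,101.14 × 0.056 = $565.66
Taxable wages = $10,101.14 − $565.66 = $9,535.48
State income tax: $9,535.48 × 0.03 = $286.06
Federal income tax: $9,535.48 × 0.26 = $2,479.22
Paid family leave insurance: $10,101.14 × 0.01 = $101.01
Union dues: $22.68
(Employer's $378.10 toward union dues is not withheld from the employee.)
Total deductions = $565.66 + $286.06 + $2,479.22 + $101.01 + $22.68 = $3,454.63
Net pay = $10,101.14 − $3,454.63 = $6,646.51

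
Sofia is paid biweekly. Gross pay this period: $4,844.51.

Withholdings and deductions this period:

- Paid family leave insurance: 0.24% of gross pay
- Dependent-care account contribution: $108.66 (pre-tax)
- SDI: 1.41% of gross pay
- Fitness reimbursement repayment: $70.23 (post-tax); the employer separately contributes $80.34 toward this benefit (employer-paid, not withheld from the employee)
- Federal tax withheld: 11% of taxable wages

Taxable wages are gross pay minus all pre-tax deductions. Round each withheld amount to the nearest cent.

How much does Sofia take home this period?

$4,064.74

Dependent-care account contribution: $108.66
Taxable wages = $4,844.51 − $108.66 = $4,735.85
Federal tax withheld: $4,735.85 × 0.11 = $520.94
SDI: $4,844.51 × 0.0141 = $68.31
Paid family leave insurance: $4,844.51 × 0.0024 = $11.63
Fitness reimbursement repayment: $70.23
(Employer's $80.34 toward fitness reimbursement repayment is not withheld from the employee.)
Total deductions = $108.66 + $520.94 + $68.31 + $11.63 + $70.23 = $779.77
Net pay = $4,844.51 − $779.77 = $4,064.74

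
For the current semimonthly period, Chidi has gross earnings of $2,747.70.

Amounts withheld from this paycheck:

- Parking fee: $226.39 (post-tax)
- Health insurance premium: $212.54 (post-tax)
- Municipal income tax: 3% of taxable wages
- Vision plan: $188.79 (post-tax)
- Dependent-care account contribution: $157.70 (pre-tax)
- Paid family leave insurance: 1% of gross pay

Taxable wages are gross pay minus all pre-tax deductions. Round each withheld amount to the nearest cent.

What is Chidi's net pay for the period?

Dependent-care account contribution: $157.70
Taxable wages = $2,747.70 − $157.70 = $2,590.00
Municipal income tax: $2,590.00 × 0.03 = $77.70
Paid family leave insurance: $2,747.70 × 0.01 = $27.48
Health insurance premium: $212.54
Parking fee: $226.39
Vision plan: $188.79
Total deductions = $157.70 + $77.70 + $27.48 + $212.54 + $226.39 + $188.79 = $890.60
Net pay = $2,747.70 − $890.60 = $1,857.10

$1,857.10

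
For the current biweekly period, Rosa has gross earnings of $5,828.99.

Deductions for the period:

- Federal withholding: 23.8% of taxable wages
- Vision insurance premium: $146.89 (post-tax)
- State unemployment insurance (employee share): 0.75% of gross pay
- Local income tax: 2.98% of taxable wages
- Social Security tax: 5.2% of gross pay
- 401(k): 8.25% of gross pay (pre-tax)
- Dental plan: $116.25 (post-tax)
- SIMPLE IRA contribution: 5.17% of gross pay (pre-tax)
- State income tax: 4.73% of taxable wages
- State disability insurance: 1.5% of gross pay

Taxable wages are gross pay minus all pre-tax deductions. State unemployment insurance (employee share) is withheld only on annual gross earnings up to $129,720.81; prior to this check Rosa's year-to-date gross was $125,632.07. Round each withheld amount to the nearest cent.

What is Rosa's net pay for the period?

$2,772.17

401(k): $5,828.99 × 0.0825 = $480.89
SIMPLE IRA contribution: $5,828.99 × 0.0517 = $301.36
Pre-tax total = $480.89 + $301.36 = $782.25
Taxable wages = $5,828.99 − $782.25 = $5,046.74
Local income tax: $5,046.74 × 0.0298 = $150.39
State income tax: $5,046.74 × 0.0473 = $238.71
Federal withholding: $5,046.74 × 0.238 = $1,201.12
State unemployment insurance (employee share): only $129,720.81 − $125,632.07 = $4,088.74 of this check is subject → $4,088.74 × 0.0075 = $30.67
State disability insurance: $5,828.99 × 0.015 = $87.43
Social Security tax: $5,828.99 × 0.052 = $303.11
Vision insurance premium: $146.89
Dental plan: $116.25
Total deductions = $480.89 + $301.36 + $150.39 + $238.71 + $1,201.12 + $30.67 + $87.43 + $303.11 + $146.89 + $116.25 = $3,056.82
Net pay = $5,828.99 − $3,056.82 = $2,772.17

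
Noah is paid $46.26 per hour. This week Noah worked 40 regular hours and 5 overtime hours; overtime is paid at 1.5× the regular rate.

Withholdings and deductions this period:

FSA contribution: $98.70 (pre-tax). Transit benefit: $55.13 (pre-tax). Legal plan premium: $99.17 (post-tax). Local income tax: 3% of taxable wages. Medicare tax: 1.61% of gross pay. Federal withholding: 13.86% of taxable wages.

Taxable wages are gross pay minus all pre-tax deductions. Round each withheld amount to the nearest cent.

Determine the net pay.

Regular pay: 40 × $46.26 = $1,850.40
Overtime pay: 5 × $46.26 × 1.5 = $346.95
Gross pay = $1,850.40 + $346.95 = $2,197.35
FSA contribution: $98.70
Transit benefit: $55.13
Pre-tax total = $98.70 + $55.13 = $153.83
Taxable wages = $2,197.35 − $153.83 = $2,043.52
Federal withholding: $2,043.52 × 0.1386 = $283.23
Local income tax: $2,043.52 × 0.03 = $61.31
Medicare tax: $2,197.35 × 0.0161 = $35.38
Legal plan premium: $99.17
Total deductions = $98.70 + $55.13 + $283.23 + $61.31 + $35.38 + $99.17 = $632.92
Net pay = $2,197.35 − $632.92 = $1,564.43

$1,564.43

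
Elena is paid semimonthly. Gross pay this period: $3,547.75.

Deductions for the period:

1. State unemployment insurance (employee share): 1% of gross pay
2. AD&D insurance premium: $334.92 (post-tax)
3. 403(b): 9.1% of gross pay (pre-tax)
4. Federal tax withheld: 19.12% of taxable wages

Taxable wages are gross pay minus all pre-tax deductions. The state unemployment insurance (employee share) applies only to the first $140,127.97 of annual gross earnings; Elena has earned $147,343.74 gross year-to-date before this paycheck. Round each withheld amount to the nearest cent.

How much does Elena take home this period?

$2,273.38

403(b): $3,547.75 × 0.091 = $322.85
Taxable wages = $3,547.75 − $322.85 = $3,224.90
Federal tax withheld: $3,224.90 × 0.1912 = $616.60
State unemployment insurance (employee share): annual cap $140,127.97 already reached (YTD $147,343.74), so $0.00
AD&D insurance premium: $334.92
Total deductions = $322.85 + $616.60 + $0.00 + $334.92 = $1,274.37
Net pay = $3,547.75 − $1,274.37 = $2,273.38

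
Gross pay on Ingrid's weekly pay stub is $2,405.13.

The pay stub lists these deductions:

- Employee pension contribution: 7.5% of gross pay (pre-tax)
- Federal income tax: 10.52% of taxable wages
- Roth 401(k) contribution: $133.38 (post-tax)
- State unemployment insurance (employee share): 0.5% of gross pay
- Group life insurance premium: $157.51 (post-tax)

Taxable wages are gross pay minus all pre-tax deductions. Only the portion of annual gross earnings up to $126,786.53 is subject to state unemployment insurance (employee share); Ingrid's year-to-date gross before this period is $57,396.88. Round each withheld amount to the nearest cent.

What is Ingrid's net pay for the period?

$1,687.79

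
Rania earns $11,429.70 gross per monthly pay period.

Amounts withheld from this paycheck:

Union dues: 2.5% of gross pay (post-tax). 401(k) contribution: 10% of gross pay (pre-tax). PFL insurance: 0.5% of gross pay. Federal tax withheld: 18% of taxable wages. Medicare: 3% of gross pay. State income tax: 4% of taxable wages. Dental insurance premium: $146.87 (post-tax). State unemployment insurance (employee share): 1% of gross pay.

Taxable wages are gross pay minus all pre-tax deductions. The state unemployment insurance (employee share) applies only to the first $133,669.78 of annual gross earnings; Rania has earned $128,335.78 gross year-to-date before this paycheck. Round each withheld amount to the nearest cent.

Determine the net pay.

401(k) contribution: $11,429.70 × 0.1 = $1,142.97
Taxable wages = $11,429.70 − $1,142.97 = $10,286.73
Federal tax withheld: $10,286.73 × 0.18 = $1,851.61
State income tax: $10,286.73 × 0.04 = $411.47
Medicare: $11,429.70 × 0.03 = $342.89
State unemployment insurance (employee share): only $133,669.78 − $128,335.78 = $5,334.00 of this check is subject → $5,334.00 × 0.01 = $53.34
PFL insurance: $11,429.70 × 0.005 = $57.15
Dental insurance premium: $146.87
Union dues: $11,429.70 × 0.025 = $285.74
Total deductions = $1,142.97 + $1,851.61 + $411.47 + $342.89 + $53.34 + $57.15 + $146.87 + $285.74 = $4,292.04
Net pay = $11,429.70 − $4,292.04 = $7,137.66

$7,137.66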